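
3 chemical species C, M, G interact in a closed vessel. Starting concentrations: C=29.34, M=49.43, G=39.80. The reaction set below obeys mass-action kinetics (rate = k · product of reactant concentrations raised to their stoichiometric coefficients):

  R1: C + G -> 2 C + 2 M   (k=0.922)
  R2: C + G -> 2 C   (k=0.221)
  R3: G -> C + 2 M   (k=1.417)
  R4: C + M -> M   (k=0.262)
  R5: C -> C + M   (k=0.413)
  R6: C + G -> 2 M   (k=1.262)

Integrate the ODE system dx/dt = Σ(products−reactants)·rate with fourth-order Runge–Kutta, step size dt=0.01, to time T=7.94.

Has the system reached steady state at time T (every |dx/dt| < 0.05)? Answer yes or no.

RK4 with dt=0.01: 794 steps to T=7.94. Trajectory (selected grid times):
t=0.00: C=29.34 M=49.43 G=39.80
t=0.88: C=0.03 M=121.44 G=0.69
t=1.76: C=0.01 M=122.44 G=0.19
t=2.65: C=0.00 M=122.72 G=0.05
t=3.53: C=0.00 M=122.79 G=0.02
t=4.41: C=0.00 M=122.81 G=0.00
t=5.29: C=0.00 M=122.82 G=0.00
t=6.18: C=0.00 M=122.82 G=0.00
t=7.06: C=0.00 M=122.82 G=0.00
t=7.94: C=0.00 M=122.82 G=0.00
Rates at T: R1=0.0000, R2=0.0000, R3=0.0000, R4=0.0000, R5=0.0000, R6=0.0000
dx/dt at T (Σ net stoichiometry × rate): C=-0.0000, M=+0.0001, G=-0.0000
Largest |dx/dt| is |+0.0001| (M) < 0.05 → steady.

Steady state at T: yes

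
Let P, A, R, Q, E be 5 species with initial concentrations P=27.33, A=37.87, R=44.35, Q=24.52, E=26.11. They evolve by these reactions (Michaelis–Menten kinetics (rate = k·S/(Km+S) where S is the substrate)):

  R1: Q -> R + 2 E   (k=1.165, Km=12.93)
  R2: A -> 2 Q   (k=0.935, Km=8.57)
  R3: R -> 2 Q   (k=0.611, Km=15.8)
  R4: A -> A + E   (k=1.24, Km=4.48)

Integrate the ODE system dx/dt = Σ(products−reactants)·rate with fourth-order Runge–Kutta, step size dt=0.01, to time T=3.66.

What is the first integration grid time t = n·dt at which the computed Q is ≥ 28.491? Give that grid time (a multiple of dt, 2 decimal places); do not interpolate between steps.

Threshold first reached at t = 2.43

RK4 with dt=0.01: 366 steps to T=3.66. Trajectory (selected grid times):
t=0.00: P=27.33 A=37.87 R=44.35 Q=24.52 E=26.11
t=0.41: P=27.33 A=37.56 R=44.48 Q=25.20 E=27.19
t=0.81: P=27.33 A=37.25 R=44.61 Q=25.86 E=28.25
t=1.22: P=27.33 A=36.94 R=44.74 Q=26.53 E=29.35
t=1.63: P=27.33 A=36.63 R=44.88 Q=27.20 E=30.45
t=2.03: P=27.33 A=36.33 R=45.02 Q=27.85 E=31.52
t=2.42: P=27.33 A=36.03 R=45.15 Q=28.48 E=32.57
t=2.43: P=27.33 A=36.03 R=45.16 Q=28.50 E=32.60
t=2.44: P=27.33 A=36.02 R=45.16 Q=28.52 E=32.63
t=2.85: P=27.33 A=35.71 R=45.30 Q=29.18 E=33.74
t=3.25: P=27.33 A=35.41 R=45.45 Q=29.82 E=34.83
t=3.66: P=27.33 A=35.10 R=45.59 Q=30.47 E=35.95
Q(2.42)=28.484 < 28.491 but Q(2.43)=28.501 ≥ 28.491, so the first grid time is t=2.43.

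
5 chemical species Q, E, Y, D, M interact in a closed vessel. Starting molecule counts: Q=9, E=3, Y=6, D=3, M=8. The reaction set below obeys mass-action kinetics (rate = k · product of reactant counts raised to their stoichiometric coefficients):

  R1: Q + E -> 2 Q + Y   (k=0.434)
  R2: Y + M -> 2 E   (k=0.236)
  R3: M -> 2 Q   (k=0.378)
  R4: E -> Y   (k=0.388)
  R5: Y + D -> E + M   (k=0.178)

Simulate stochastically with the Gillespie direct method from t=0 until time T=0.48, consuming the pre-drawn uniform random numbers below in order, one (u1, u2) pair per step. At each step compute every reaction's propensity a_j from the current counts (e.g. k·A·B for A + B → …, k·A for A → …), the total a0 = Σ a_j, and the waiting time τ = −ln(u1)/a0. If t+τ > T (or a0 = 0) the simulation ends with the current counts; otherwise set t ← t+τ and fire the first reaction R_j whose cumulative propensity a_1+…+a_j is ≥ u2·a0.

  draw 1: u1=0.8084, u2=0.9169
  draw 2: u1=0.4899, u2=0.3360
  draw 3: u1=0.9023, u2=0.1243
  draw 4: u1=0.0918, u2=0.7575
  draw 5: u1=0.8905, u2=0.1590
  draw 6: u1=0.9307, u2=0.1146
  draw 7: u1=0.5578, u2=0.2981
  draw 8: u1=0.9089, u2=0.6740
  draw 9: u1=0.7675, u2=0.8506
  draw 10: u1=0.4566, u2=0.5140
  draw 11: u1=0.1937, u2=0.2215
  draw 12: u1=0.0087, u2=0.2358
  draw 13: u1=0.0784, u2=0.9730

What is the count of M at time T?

t=0.000: Q=9 E=3 Y=6 D=3 M=8
Draw 1: a1=11.718, a2=11.328, a3=3.024, a4=1.164, a5=3.204, a0=30.438; τ=−ln(0.8084)/30.438=0.007 → t=0.007; u2·a0=0.9169·30.438=27.909; a1+…+a4=27.234 < 27.909 ≤ a1+…+a5=30.438 → R5 fires; Q=9 E=4 Y=5 D=2 M=9
Draw 2: a1=15.624, a2=10.620, a3=3.402, a4=1.552, a5=1.780, a0=32.978; τ=−ln(0.4899)/32.978=0.022 → t=0.029; u2·a0=0.3360·32.978=11.081 ≤ a1=15.624 → R1 fires; Q=10 E=3 Y=6 D=2 M=9
Draw 3: a1=13.020, a2=12.744, a3=3.402, a4=1.164, a5=2.136, a0=32.466; τ=−ln(0.9023)/32.466=0.003 → t=0.032; u2·a0=0.1243·32.466=4.036 ≤ a1=13.020 → R1 fires; Q=11 E=2 Y=7 D=2 M=9
Draw 4: a1=9.548, a2=14.868, a3=3.402, a4=0.776, a5=2.492, a0=31.086; τ=−ln(0.0918)/31.086=0.077 → t=0.109; u2·a0=0.7575·31.086=23.548; a1=9.548 < 23.548 ≤ a1+a2=24.416 → R2 fires; Q=11 E=4 Y=6 D=2 M=8
Draw 5: a1=19.096, a2=11.328, a3=3.024, a4=1.552, a5=2.136, a0=37.136; τ=−ln(0.8905)/37.136=0.003 → t=0.112; u2·a0=0.1590·37.136=5.905 ≤ a1=19.096 → R1 fires; Q=12 E=3 Y=7 D=2 M=8
Draw 6: a1=15.624, a2=13.216, a3=3.024, a4=1.164, a5=2.492, a0=35.520; τ=−ln(0.9307)/35.520=0.002 → t=0.114; u2·a0=0.1146·35.520=4.071 ≤ a1=15.624 → R1 fires; Q=13 E=2 Y=8 D=2 M=8
Draw 7: a1=11.284, a2=15.104, a3=3.024, a4=0.776, a5=2.848, a0=33.036; τ=−ln(0.5578)/33.036=0.018 → t=0.131; u2·a0=0.2981·33.036=9.848 ≤ a1=11.284 → R1 fires; Q=14 E=1 Y=9 D=2 M=8
Draw 8: a1=6.076, a2=16.992, a3=3.024, a4=0.388, a5=3.204, a0=29.684; τ=−ln(0.9089)/29.684=0.003 → t=0.135; u2·a0=0.6740·29.684=20.007; a1=6.076 < 20.007 ≤ a1+a2=23.068 → R2 fires; Q=14 E=3 Y=8 D=2 M=7
Draw 9: a1=18.228, a2=13.216, a3=2.646, a4=1.164, a5=2.848, a0=38.102; τ=−ln(0.7675)/38.102=0.007 → t=0.142; u2·a0=0.8506·38.102=32.410; a1+a2=31.444 < 32.410 ≤ a1+…+a3=34.090 → R3 fires; Q=16 E=3 Y=8 D=2 M=6
Draw 10: a1=20.832, a2=11.328, a3=2.268, a4=1.164, a5=2.848, a0=38.440; τ=−ln(0.4566)/38.440=0.020 → t=0.162; u2·a0=0.5140·38.440=19.758 ≤ a1=20.832 → R1 fires; Q=17 E=2 Y=9 D=2 M=6
Draw 11: a1=14.756, a2=12.744, a3=2.268, a4=0.776, a5=3.204, a0=33.748; τ=−ln(0.1937)/33.748=0.049 → t=0.211; u2·a0=0.2215·33.748=7.475 ≤ a1=14.756 → R1 fires; Q=18 E=1 Y=10 D=2 M=6
Draw 12: a1=7.812, a2=14.160, a3=2.268, a4=0.388, a5=3.560, a0=28.188; τ=−ln(0.0087)/28.188=0.168 → t=0.379; u2·a0=0.2358·28.188=6.647 ≤ a1=7.812 → R1 fires; Q=19 E=0 Y=11 D=2 M=6
Draw 13: a1=0.000, a2=15.576, a3=2.268, a4=0.000, a5=3.916, a0=21.760; τ=−ln(0.0784)/21.760=0.117 → t=0.496 > T=0.48: stop.
Read off M at T=0.48: 6

M at T = 6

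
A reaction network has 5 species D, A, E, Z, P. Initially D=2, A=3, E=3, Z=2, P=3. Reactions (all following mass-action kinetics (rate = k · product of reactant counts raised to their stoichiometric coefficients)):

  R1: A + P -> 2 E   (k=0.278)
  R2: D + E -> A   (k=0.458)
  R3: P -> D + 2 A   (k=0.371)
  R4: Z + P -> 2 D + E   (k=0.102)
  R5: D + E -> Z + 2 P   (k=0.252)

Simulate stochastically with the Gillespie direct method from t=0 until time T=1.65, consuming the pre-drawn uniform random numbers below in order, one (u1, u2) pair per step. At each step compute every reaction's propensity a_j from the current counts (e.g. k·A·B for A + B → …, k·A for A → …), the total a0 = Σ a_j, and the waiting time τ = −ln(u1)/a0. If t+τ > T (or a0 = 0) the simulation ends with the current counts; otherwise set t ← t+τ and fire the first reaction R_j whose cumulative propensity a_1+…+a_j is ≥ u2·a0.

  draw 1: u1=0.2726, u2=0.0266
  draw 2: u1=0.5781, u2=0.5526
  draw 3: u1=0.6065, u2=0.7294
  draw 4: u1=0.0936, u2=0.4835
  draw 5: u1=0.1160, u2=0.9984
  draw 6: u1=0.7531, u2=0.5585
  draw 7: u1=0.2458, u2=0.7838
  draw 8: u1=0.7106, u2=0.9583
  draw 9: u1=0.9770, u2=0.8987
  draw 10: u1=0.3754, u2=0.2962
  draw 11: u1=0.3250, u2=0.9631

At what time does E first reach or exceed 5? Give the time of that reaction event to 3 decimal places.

t=0.000: D=2 A=3 E=3 Z=2 P=3
Draw 1: a1=2.502, a2=2.748, a3=1.113, a4=0.612, a5=1.512, a0=8.487; τ=−ln(0.2726)/8.487=0.153 → t=0.153; u2·a0=0.0266·8.487=0.226 ≤ a1=2.502 → R1 fires; D=2 A=2 E=5 Z=2 P=2
Draw 2: a1=1.112, a2=4.580, a3=0.742, a4=0.408, a5=2.520, a0=9.362; τ=−ln(0.5781)/9.362=0.059 → t=0.212; u2·a0=0.5526·9.362=5.173; a1=1.112 < 5.173 ≤ a1+a2=5.692 → R2 fires; D=1 A=3 E=4 Z=2 P=2
Draw 3: a1=1.668, a2=1.832, a3=0.742, a4=0.408, a5=1.008, a0=5.658; τ=−ln(0.6065)/5.658=0.088 → t=0.300; u2·a0=0.7294·5.658=4.127; a1+a2=3.500 < 4.127 ≤ a1+…+a3=4.242 → R3 fires; D=2 A=5 E=4 Z=2 P=1
Draw 4: a1=1.390, a2=3.664, a3=0.371, a4=0.204, a5=2.016, a0=7.645; τ=−ln(0.0936)/7.645=0.310 → t=0.610; u2·a0=0.4835·7.645=3.696; a1=1.390 < 3.696 ≤ a1+a2=5.054 → R2 fires; D=1 A=6 E=3 Z=2 P=1
Draw 5: a1=1.668, a2=1.374, a3=0.371, a4=0.204, a5=0.756, a0=4.373; τ=−ln(0.1160)/4.373=0.493 → t=1.103; u2·a0=0.9984·4.373=4.366; a1+…+a4=3.617 < 4.366 ≤ a1+…+a5=4.373 → R5 fires; D=0 A=6 E=2 Z=3 P=3
Draw 6: a1=5.004, a2=0.000, a3=1.113, a4=0.918, a5=0.000, a0=7.035; τ=−ln(0.7531)/7.035=0.040 → t=1.143; u2·a0=0.5585·7.035=3.929 ≤ a1=5.004 → R1 fires; D=0 A=5 E=4 Z=3 P=2
Draw 7: a1=2.780, a2=0.000, a3=0.742, a4=0.612, a5=0.000, a0=4.134; τ=−ln(0.2458)/4.134=0.339 → t=1.482; u2·a0=0.7838·4.134=3.240; a1+a2=2.780 < 3.240 ≤ a1+…+a3=3.522 → R3 fires; D=1 A=7 E=4 Z=3 P=1
Draw 8: a1=1.946, a2=1.832, a3=0.371, a4=0.306, a5=1.008, a0=5.463; τ=−ln(0.7106)/5.463=0.063 → t=1.545; u2·a0=0.9583·5.463=5.235; a1+…+a4=4.455 < 5.235 ≤ a1+…+a5=5.463 → R5 fires; D=0 A=7 E=3 Z=4 P=3
Draw 9: a1=5.838, a2=0.000, a3=1.113, a4=1.224, a5=0.000, a0=8.175; τ=−ln(0.9770)/8.175=0.003 → t=1.548; u2·a0=0.8987·8.175=7.347; a1+…+a3=6.951 < 7.347 ≤ a1+…+a4=8.175 → R4 fires; D=2 A=7 E=4 Z=3 P=2
Draw 10: a1=3.892, a2=3.664, a3=0.742, a4=0.612, a5=2.016, a0=10.926; τ=−ln(0.3754)/10.926=0.090 → t=1.637; u2·a0=0.2962·10.926=3.236 ≤ a1=3.892 → R1 fires; D=2 A=6 E=6 Z=3 P=1
Draw 11: a1=1.668, a2=5.496, a3=0.371, a4=0.306, a5=3.024, a0=10.865; τ=−ln(0.3250)/10.865=0.103 → t=1.741 > T=1.65: stop.
E first becomes ≥ 5 when it reaches 5 at the event at t=0.153.

Threshold first reached at t = 0.153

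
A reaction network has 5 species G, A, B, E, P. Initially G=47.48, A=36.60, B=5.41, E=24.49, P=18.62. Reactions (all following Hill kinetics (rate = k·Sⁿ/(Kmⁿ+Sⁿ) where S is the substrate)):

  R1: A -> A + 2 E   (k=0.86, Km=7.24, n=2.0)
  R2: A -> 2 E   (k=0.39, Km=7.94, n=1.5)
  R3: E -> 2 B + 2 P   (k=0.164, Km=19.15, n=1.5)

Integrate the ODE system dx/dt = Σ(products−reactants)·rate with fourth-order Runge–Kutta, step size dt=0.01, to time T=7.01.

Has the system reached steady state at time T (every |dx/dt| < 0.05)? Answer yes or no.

RK4 with dt=0.01: 701 steps to T=7.01. Trajectory (selected grid times):
t=0.00: G=47.48 A=36.60 B=5.41 E=24.49 P=18.62
t=0.78: G=47.48 A=36.32 B=5.56 E=26.26 P=18.77
t=1.56: G=47.48 A=36.05 B=5.73 E=28.02 P=18.94
t=2.34: G=47.48 A=35.77 B=5.89 E=29.77 P=19.10
t=3.12: G=47.48 A=35.50 B=6.06 E=31.53 P=19.27
t=3.89: G=47.48 A=35.23 B=6.24 E=33.25 P=19.45
t=4.67: G=47.48 A=34.95 B=6.42 E=35.00 P=19.63
t=5.45: G=47.48 A=34.68 B=6.60 E=36.74 P=19.81
t=6.23: G=47.48 A=34.40 B=6.79 E=38.48 P=20.00
t=7.01: G=47.48 A=34.13 B=6.98 E=40.22 P=20.19
Rates at T: R1=0.8230, R2=0.3507, R3=0.1234
dx/dt at T (Σ net stoichiometry × rate): G=+0.0000, A=-0.3507, B=+0.2469, E=+2.2238, P=+0.2469
Largest |dx/dt| is |+2.2238| (E) ≥ 0.05 → not steady.

Steady state at T: no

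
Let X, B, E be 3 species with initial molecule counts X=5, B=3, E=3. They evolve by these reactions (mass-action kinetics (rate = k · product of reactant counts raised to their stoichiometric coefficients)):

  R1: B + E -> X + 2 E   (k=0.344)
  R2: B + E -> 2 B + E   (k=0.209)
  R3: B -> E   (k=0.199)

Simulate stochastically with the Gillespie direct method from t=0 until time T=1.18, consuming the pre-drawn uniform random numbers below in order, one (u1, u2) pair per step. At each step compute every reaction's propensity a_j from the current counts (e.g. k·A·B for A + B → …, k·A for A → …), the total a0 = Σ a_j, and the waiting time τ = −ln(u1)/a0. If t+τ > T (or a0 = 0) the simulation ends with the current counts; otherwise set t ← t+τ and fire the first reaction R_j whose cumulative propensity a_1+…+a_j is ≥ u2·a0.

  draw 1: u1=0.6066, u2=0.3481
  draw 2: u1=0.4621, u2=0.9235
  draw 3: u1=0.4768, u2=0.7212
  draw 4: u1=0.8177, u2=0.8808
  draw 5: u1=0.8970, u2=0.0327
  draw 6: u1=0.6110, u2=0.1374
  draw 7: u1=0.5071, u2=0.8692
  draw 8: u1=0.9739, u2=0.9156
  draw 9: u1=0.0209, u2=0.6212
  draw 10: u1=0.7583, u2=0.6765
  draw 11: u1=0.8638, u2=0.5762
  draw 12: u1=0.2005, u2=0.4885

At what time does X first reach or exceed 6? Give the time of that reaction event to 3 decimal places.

t=0.000: X=5 B=3 E=3
Draw 1: a1=3.096, a2=1.881, a3=0.597, a0=5.574; τ=−ln(0.6066)/5.574=0.090 → t=0.090; u2·a0=0.3481·5.574=1.940 ≤ a1=3.096 → R1 fires; X=6 B=2 E=4
Draw 2: a1=2.752, a2=1.672, a3=0.398, a0=4.822; τ=−ln(0.4621)/4.822=0.160 → t=0.250; u2·a0=0.9235·4.822=4.453; a1+a2=4.424 < 4.453 ≤ a1+…+a3=4.822 → R3 fires; X=6 B=1 E=5
Draw 3: a1=1.720, a2=1.045, a3=0.199, a0=2.964; τ=−ln(0.4768)/2.964=0.250 → t=0.500; u2·a0=0.7212·2.964=2.138; a1=1.720 < 2.138 ≤ a1+a2=2.765 → R2 fires; X=6 B=2 E=5
Draw 4: a1=3.440, a2=2.090, a3=0.398, a0=5.928; τ=−ln(0.8177)/5.928=0.034 → t=0.534; u2·a0=0.8808·5.928=5.221; a1=3.440 < 5.221 ≤ a1+a2=5.530 → R2 fires; X=6 B=3 E=5
Draw 5: a1=5.160, a2=3.135, a3=0.597, a0=8.892; τ=−ln(0.8970)/8.892=0.012 → t=0.546; u2·a0=0.0327·8.892=0.291 ≤ a1=5.160 → R1 fires; X=7 B=2 E=6
Draw 6: a1=4.128, a2=2.508, a3=0.398, a0=7.034; τ=−ln(0.6110)/7.034=0.070 → t=0.616; u2·a0=0.1374·7.034=0.966 ≤ a1=4.128 → R1 fires; X=8 B=1 E=7
Draw 7: a1=2.408, a2=1.463, a3=0.199, a0=4.070; τ=−ln(0.5071)/4.070=0.167 → t=0.783; u2·a0=0.8692·4.070=3.538; a1=2.408 < 3.538 ≤ a1+a2=3.871 → R2 fires; X=8 B=2 E=7
Draw 8: a1=4.816, a2=2.926, a3=0.398, a0=8.140; τ=−ln(0.9739)/8.140=0.003 → t=0.786; u2·a0=0.9156·8.140=7.453; a1=4.816 < 7.453 ≤ a1+a2=7.742 → R2 fires; X=8 B=3 E=7
Draw 9: a1=7.224, a2=4.389, a3=0.597, a0=12.210; τ=−ln(0.0209)/12.210=0.317 → t=1.103; u2·a0=0.6212·12.210=7.585; a1=7.224 < 7.585 ≤ a1+a2=11.613 → R2 fires; X=8 B=4 E=7
Draw 10: a1=9.632, a2=5.852, a3=0.796, a0=16.280; τ=−ln(0.7583)/16.280=0.017 → t=1.120; u2·a0=0.6765·16.280=11.013; a1=9.632 < 11.013 ≤ a1+a2=15.484 → R2 fires; X=8 B=5 E=7
Draw 11: a1=12.040, a2=7.315, a3=0.995, a0=20.350; τ=−ln(0.8638)/20.350=0.007 → t=1.127; u2·a0=0.5762·20.350=11.726 ≤ a1=12.040 → R1 fires; X=9 B=4 E=8
Draw 12: a1=11.008, a2=6.688, a3=0.796, a0=18.492; τ=−ln(0.2005)/18.492=0.087 → t=1.214 > T=1.18: stop.
X first becomes ≥ 6 when it reaches 6 at the event at t=0.090.

Threshold first reached at t = 0.090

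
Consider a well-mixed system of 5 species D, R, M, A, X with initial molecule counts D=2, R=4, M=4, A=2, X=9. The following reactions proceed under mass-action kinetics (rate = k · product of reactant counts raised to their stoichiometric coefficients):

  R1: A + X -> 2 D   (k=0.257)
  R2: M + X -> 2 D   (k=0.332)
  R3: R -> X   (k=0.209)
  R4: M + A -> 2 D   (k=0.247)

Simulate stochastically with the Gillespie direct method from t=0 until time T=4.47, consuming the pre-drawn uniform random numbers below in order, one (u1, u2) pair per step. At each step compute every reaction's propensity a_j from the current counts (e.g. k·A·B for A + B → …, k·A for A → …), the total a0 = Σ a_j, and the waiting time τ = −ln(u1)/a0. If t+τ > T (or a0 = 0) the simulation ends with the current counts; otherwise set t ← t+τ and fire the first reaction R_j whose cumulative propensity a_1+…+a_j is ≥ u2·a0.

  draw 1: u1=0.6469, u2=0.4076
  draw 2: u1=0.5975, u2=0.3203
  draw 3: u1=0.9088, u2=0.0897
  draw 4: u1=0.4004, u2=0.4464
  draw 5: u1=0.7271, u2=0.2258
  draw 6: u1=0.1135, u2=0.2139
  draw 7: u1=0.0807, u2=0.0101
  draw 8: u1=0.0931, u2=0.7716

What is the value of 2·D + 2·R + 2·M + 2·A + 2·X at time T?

Check how each reaction changes W = 2·D + 2·R + 2·M + 2·A + 2·X (weight of products minus weight of reactants):
R1: A + X -> 2 D: (2·2) − (2·1 + 2·1) = 4 − 4 = 0
R2: M + X -> 2 D: (2·2) − (2·1 + 2·1) = 4 − 4 = 0
R3: R -> X: (2·1) − (2·1) = 2 − 2 = 0
R4: M + A -> 2 D: (2·2) − (2·1 + 2·1) = 4 − 4 = 0
Every reaction leaves W unchanged, so W is conserved and no simulation is needed: W(T) = W(0) = 2·2 + 2·4 + 2·4 + 2·2 + 2·9 = 42

Value at T = 42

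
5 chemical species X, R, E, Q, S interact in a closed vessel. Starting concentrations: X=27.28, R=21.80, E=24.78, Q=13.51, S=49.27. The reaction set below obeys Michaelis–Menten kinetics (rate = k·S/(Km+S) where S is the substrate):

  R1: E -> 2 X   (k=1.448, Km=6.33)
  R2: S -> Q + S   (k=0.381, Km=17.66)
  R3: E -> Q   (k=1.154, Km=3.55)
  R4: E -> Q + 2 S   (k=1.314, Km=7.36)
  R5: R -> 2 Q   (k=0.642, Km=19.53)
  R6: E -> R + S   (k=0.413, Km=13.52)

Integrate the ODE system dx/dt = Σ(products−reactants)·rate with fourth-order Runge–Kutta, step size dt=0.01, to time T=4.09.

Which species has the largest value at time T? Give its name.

Dominant species at T: S

RK4 with dt=0.01: 409 steps to T=4.09. Trajectory (selected grid times):
t=0.00: X=27.28 R=21.80 E=24.78 Q=13.51 S=49.27
t=0.45: X=28.31 R=21.77 E=23.24 Q=14.85 S=50.29
t=0.91: X=29.35 R=21.73 E=21.69 Q=16.20 S=51.32
t=1.36: X=30.35 R=21.69 E=20.19 Q=17.51 S=52.31
t=1.82: X=31.36 R=21.65 E=18.69 Q=18.84 S=53.30
t=2.27: X=32.32 R=21.60 E=17.25 Q=20.13 S=54.24
t=2.73: X=33.28 R=21.55 E=15.81 Q=21.43 S=55.19
t=3.18: X=34.20 R=21.50 E=14.43 Q=22.68 S=56.08
t=3.64: X=35.11 R=21.44 E=13.07 Q=23.94 S=56.96
t=4.09: X=35.98 R=21.38 E=11.77 Q=25.14 S=57.79
At T=4.09: X=35.98 R=21.38 E=11.77 Q=25.14 S=57.79; the largest is S.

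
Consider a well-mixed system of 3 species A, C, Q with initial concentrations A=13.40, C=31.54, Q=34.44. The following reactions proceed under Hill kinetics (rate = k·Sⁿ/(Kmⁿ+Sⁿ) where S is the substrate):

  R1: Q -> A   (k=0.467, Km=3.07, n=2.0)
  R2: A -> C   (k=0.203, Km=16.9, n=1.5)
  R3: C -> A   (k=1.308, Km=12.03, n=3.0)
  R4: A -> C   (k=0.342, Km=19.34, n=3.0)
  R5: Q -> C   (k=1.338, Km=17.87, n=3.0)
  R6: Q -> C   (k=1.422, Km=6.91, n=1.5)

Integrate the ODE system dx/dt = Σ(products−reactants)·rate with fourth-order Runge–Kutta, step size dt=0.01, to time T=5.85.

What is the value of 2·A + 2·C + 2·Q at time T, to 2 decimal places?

Value at T = 158.76

Check how each reaction changes W = 2·A + 2·C + 2·Q (weight of products minus weight of reactants):
R1: Q -> A: (2·1) − (2·1) = 2 − 2 = 0
R2: A -> C: (2·1) − (2·1) = 2 − 2 = 0
R3: C -> A: (2·1) − (2·1) = 2 − 2 = 0
R4: A -> C: (2·1) − (2·1) = 2 − 2 = 0
R5: Q -> C: (2·1) − (2·1) = 2 − 2 = 0
R6: Q -> C: (2·1) − (2·1) = 2 − 2 = 0
Every reaction leaves W unchanged, so W is conserved and no simulation is needed: W(T) = W(0) = 2·13.40 + 2·31.54 + 2·34.44 = 158.76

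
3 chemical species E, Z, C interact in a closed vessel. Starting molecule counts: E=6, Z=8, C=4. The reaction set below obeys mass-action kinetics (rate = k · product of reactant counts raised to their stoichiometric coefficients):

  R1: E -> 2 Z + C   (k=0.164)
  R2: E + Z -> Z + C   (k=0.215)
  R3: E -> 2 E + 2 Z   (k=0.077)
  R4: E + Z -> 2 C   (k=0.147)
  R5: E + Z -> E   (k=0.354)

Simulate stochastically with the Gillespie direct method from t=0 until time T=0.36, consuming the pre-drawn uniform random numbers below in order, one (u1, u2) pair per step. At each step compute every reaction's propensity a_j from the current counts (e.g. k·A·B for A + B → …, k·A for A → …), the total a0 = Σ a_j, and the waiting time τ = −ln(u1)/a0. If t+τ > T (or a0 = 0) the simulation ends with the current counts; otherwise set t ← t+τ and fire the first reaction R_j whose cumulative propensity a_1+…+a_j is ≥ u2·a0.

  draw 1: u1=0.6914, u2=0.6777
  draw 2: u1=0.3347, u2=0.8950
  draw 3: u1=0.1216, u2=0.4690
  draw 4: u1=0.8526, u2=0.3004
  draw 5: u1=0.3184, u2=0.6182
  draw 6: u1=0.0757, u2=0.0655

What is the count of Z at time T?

Z at T = 4

t=0.000: E=6 Z=8 C=4
Draw 1: a1=0.984, a2=10.320, a3=0.462, a4=7.056, a5=16.992, a0=35.814; τ=−ln(0.6914)/35.814=0.010 → t=0.010; u2·a0=0.6777·35.814=24.271; a1+…+a4=18.822 < 24.271 ≤ a1+…+a5=35.814 → R5 fires; E=6 Z=7 C=4
Draw 2: a1=0.984, a2=9.030, a3=0.462, a4=6.174, a5=14.868, a0=31.518; τ=−ln(0.3347)/31.518=0.035 → t=0.045; u2·a0=0.8950·31.518=28.209; a1+…+a4=16.650 < 28.209 ≤ a1+…+a5=31.518 → R5 fires; E=6 Z=6 C=4
Draw 3: a1=0.984, a2=7.740, a3=0.462, a4=5.292, a5=12.744, a0=27.222; τ=−ln(0.1216)/27.222=0.077 → t=0.122; u2·a0=0.4690·27.222=12.767; a1+…+a3=9.186 < 12.767 ≤ a1+…+a4=14.478 → R4 fires; E=5 Z=5 C=6
Draw 4: a1=0.820, a2=5.375, a3=0.385, a4=3.675, a5=8.850, a0=19.105; τ=−ln(0.8526)/19.105=0.008 → t=0.131; u2·a0=0.3004·19.105=5.739; a1=0.820 < 5.739 ≤ a1+a2=6.195 → R2 fires; E=4 Z=5 C=7
Draw 5: a1=0.656, a2=4.300, a3=0.308, a4=2.940, a5=7.080, a0=15.284; τ=−ln(0.3184)/15.284=0.075 → t=0.206; u2·a0=0.6182·15.284=9.449; a1+…+a4=8.204 < 9.449 ≤ a1+…+a5=15.284 → R5 fires; E=4 Z=4 C=7
Draw 6: a1=0.656, a2=3.440, a3=0.308, a4=2.352, a5=5.664, a0=12.420; τ=−ln(0.0757)/12.420=0.208 → t=0.413 > T=0.36: stop.
Read off Z at T=0.36: 4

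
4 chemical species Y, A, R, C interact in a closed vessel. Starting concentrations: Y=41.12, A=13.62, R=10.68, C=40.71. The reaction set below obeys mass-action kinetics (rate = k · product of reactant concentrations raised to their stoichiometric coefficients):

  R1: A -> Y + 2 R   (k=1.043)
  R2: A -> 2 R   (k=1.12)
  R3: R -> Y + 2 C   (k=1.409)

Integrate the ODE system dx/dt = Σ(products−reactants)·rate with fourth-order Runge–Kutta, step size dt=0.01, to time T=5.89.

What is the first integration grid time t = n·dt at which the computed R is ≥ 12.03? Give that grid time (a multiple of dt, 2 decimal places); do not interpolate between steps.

Threshold first reached at t = 0.04

RK4 with dt=0.01: 589 steps to T=5.89. Trajectory (selected grid times):
t=0.00: Y=41.12 A=13.62 R=10.68 C=40.71
t=0.03: Y=42.01 A=12.76 R=11.91 C=41.67
t=0.04: Y=42.31 A=12.49 R=12.29 C=42.01
t=0.65: Y=60.93 A=3.34 R=16.39 C=70.42
t=1.31: Y=74.19 A=0.80 R=9.43 C=94.49
t=1.96: Y=80.63 A=0.20 R=4.49 C=106.79
t=2.62: Y=83.55 A=0.05 R=1.94 C=112.47
t=3.27: Y=84.76 A=0.01 R=0.82 C=114.86
t=3.93: Y=85.27 A=0.00 R=0.33 C=115.87
t=4.58: Y=85.47 A=0.00 R=0.14 C=116.28
t=5.24: Y=85.55 A=0.00 R=0.05 C=116.44
t=5.89: Y=85.59 A=0.00 R=0.02 C=116.51
R(0.03)=11.913 < 12.03 but R(0.04)=12.289 ≥ 12.03, so the first grid time is t=0.04.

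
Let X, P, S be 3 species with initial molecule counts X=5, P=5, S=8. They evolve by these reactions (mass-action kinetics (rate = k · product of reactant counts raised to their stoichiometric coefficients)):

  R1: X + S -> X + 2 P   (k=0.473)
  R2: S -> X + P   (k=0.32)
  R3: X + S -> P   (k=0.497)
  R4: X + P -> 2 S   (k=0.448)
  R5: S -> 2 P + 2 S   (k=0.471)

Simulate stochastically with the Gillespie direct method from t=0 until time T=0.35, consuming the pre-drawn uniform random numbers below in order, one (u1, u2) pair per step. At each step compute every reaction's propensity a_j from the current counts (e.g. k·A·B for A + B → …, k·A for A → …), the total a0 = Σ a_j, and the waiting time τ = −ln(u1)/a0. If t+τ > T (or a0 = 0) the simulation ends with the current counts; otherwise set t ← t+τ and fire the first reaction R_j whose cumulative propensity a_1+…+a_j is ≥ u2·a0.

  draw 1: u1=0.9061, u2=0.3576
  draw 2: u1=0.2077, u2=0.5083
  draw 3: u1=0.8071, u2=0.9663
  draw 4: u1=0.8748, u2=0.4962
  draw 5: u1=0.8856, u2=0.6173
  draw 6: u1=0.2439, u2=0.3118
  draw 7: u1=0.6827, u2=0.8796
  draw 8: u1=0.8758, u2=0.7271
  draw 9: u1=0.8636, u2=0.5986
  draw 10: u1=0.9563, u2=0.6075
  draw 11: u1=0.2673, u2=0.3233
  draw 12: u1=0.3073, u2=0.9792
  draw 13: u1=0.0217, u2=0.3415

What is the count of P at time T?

P at T = 11

t=0.000: X=5 P=5 S=8
Draw 1: a1=18.920, a2=2.560, a3=19.880, a4=11.200, a5=3.768, a0=56.328; τ=−ln(0.9061)/56.328=0.002 → t=0.002; u2·a0=0.3576·56.328=20.143; a1=18.920 < 20.143 ≤ a1+a2=21.480 → R2 fires; X=6 P=6 S=7
Draw 2: a1=19.866, a2=2.240, a3=20.874, a4=16.128, a5=3.297, a0=62.405; τ=−ln(0.2077)/62.405=0.025 → t=0.027; u2·a0=0.5083·62.405=31.720; a1+a2=22.106 < 31.720 ≤ a1+…+a3=42.980 → R3 fires; X=5 P=7 S=6
Draw 3: a1=14.190, a2=1.920, a3=14.910, a4=15.680, a5=2.826, a0=49.526; τ=−ln(0.8071)/49.526=0.004 → t=0.031; u2·a0=0.9663·49.526=47.857; a1+…+a4=46.700 < 47.857 ≤ a1+…+a5=49.526 → R5 fires; X=5 P=9 S=7
Draw 4: a1=16.555, a2=2.240, a3=17.395, a4=20.160, a5=3.297, a0=59.647; τ=−ln(0.8748)/59.647=0.002 → t=0.034; u2·a0=0.4962·59.647=29.597; a1+a2=18.795 < 29.597 ≤ a1+…+a3=36.190 → R3 fires; X=4 P=10 S=6
Draw 5: a1=11.352, a2=1.920, a3=11.928, a4=17.920, a5=2.826, a0=45.946; τ=−ln(0.8856)/45.946=0.003 → t=0.036; u2·a0=0.6173·45.946=28.362; a1+…+a3=25.200 < 28.362 ≤ a1+…+a4=43.120 → R4 fires; X=3 P=9 S=8
Draw 6: a1=11.352, a2=2.560, a3=11.928, a4=12.096, a5=3.768, a0=41.704; τ=−ln(0.2439)/41.704=0.034 → t=0.070; u2·a0=0.3118·41.704=13.003; a1=11.352 < 13.003 ≤ a1+a2=13.912 → R2 fires; X=4 P=10 S=7
Draw 7: a1=13.244, a2=2.240, a3=13.916, a4=17.920, a5=3.297, a0=50.617; τ=−ln(0.6827)/50.617=0.008 → t=0.078; u2·a0=0.8796·50.617=44.523; a1+…+a3=29.400 < 44.523 ≤ a1+…+a4=47.320 → R4 fires; X=3 P=9 S=9
Draw 8: a1=12.771, a2=2.880, a3=13.419, a4=12.096, a5=4.239, a0=45.405; τ=−ln(0.8758)/45.405=0.003 → t=0.080; u2·a0=0.7271·45.405=33.014; a1+…+a3=29.070 < 33.014 ≤ a1+…+a4=41.166 → R4 fires; X=2 P=8 S=11
Draw 9: a1=10.406, a2=3.520, a3=10.934, a4=7.168, a5=5.181, a0=37.209; τ=−ln(0.8636)/37.209=0.004 → t=0.084; u2·a0=0.5986·37.209=22.273; a1+a2=13.926 < 22.273 ≤ a1+…+a3=24.860 → R3 fires; X=1 P=9 S=10
Draw 10: a1=4.730, a2=3.200, a3=4.970, a4=4.032, a5=4.710, a0=21.642; τ=−ln(0.9563)/21.642=0.002 → t=0.086; u2·a0=0.6075·21.642=13.148; a1+…+a3=12.900 < 13.148 ≤ a1+…+a4=16.932 → R4 fires; X=0 P=8 S=12
Draw 11: a1=0.000, a2=3.840, a3=0.000, a4=0.000, a5=5.652, a0=9.492; τ=−ln(0.2673)/9.492=0.139 → t=0.225; u2·a0=0.3233·9.492=3.069; a1=0.000 < 3.069 ≤ a1+a2=3.840 → R2 fires; X=1 P=9 S=11
Draw 12: a1=5.203, a2=3.520, a3=5.467, a4=4.032, a5=5.181, a0=23.403; τ=−ln(0.3073)/23.403=0.050 → t=0.276; u2·a0=0.9792·23.403=22.916; a1+…+a4=18.222 < 22.916 ≤ a1+…+a5=23.403 → R5 fires; X=1 P=11 S=12
Draw 13: a1=5.676, a2=3.840, a3=5.964, a4=4.928, a5=5.652, a0=26.060; τ=−ln(0.0217)/26.060=0.147 → t=0.423 > T=0.35: stop.
Read off P at T=0.35: 11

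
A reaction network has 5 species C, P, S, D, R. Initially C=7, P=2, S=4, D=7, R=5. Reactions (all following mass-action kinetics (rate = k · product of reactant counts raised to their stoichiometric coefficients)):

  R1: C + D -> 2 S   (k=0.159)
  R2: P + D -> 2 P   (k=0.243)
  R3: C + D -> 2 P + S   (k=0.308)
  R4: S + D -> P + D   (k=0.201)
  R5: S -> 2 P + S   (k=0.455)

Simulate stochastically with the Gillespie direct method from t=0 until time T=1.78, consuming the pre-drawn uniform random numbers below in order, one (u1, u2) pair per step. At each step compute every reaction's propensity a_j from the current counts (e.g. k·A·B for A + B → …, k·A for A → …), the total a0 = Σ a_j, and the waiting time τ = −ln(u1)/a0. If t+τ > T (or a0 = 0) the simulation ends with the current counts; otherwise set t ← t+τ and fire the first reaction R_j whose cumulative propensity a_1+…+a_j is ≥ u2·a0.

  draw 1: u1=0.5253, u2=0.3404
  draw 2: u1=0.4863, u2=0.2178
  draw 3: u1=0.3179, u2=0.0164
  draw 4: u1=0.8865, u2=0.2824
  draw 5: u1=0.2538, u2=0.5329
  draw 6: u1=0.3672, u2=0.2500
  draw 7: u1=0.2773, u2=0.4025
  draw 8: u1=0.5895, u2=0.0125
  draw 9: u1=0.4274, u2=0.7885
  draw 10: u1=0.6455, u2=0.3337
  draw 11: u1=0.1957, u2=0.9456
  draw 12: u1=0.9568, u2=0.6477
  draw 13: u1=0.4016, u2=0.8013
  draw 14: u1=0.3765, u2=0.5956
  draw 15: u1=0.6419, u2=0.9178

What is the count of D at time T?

t=0.000: C=7 P=2 S=4 D=7 R=5
Draw 1: a1=7.791, a2=3.402, a3=15.092, a4=5.628, a5=1.820, a0=33.733; τ=−ln(0.5253)/33.733=0.019 → t=0.019; u2·a0=0.3404·33.733=11.483; a1+a2=11.193 < 11.483 ≤ a1+…+a3=26.285 → R3 fires; C=6 P=4 S=5 D=6 R=5
Draw 2: a1=5.724, a2=5.832, a3=11.088, a4=6.030, a5=2.275, a0=30.949; τ=−ln(0.4863)/30.949=0.023 → t=0.042; u2·a0=0.2178·30.949=6.741; a1=5.724 < 6.741 ≤ a1+a2=11.556 → R2 fires; C=6 P=5 S=5 D=5 R=5
Draw 3: a1=4.770, a2=6.075, a3=9.240, a4=5.025, a5=2.275, a0=27.385; τ=−ln(0.3179)/27.385=0.042 → t=0.084; u2·a0=0.0164·27.385=0.449 ≤ a1=4.770 → R1 fires; C=5 P=5 S=7 D=4 R=5
Draw 4: a1=3.180, a2=4.860, a3=6.160, a4=5.628, a5=3.185, a0=23.013; τ=−ln(0.8865)/23.013=0.005 → t=0.089; u2·a0=0.2824·23.013=6.499; a1=3.180 < 6.499 ≤ a1+a2=8.040 → R2 fires; C=5 P=6 S=7 D=3 R=5
Draw 5: a1=2.385, a2=4.374, a3=4.620, a4=4.221, a5=3.185, a0=18.785; τ=−ln(0.2538)/18.785=0.073 → t=0.162; u2·a0=0.5329·18.785=10.011; a1+a2=6.759 < 10.011 ≤ a1+…+a3=11.379 → R3 fires; C=4 P=8 S=8 D=2 R=5
Draw 6: a1=1.272, a2=3.888, a3=2.464, a4=3.216, a5=3.640, a0=14.480; τ=−ln(0.3672)/14.480=0.069 → t=0.232; u2·a0=0.2500·14.480=3.620; a1=1.272 < 3.620 ≤ a1+a2=5.160 → R2 fires; C=4 P=9 S=8 D=1 R=5
Draw 7: a1=0.636, a2=2.187, a3=1.232, a4=1.608, a5=3.640, a0=9.303; τ=−ln(0.2773)/9.303=0.138 → t=0.370; u2·a0=0.4025·9.303=3.744; a1+a2=2.823 < 3.744 ≤ a1+…+a3=4.055 → R3 fires; C=3 P=11 S=9 D=0 R=5
Draw 8: a1=0.000, a2=0.000, a3=0.000, a4=0.000, a5=4.095, a0=4.095; τ=−ln(0.5895)/4.095=0.129 → t=0.499; u2·a0=0.0125·4.095=0.051; a1+…+a4=0.000 < 0.051 ≤ a1+…+a5=4.095 → R5 fires; C=3 P=13 S=9 D=0 R=5
Draw 9: a1=0.000, a2=0.000, a3=0.000, a4=0.000, a5=4.095, a0=4.095; τ=−ln(0.4274)/4.095=0.208 → t=0.706; u2·a0=0.7885·4.095=3.229; a1+…+a4=0.000 < 3.229 ≤ a1+…+a5=4.095 → R5 fires; C=3 P=15 S=9 D=0 R=5
Draw 10: a1=0.000, a2=0.000, a3=0.000, a4=0.000, a5=4.095, a0=4.095; τ=−ln(0.6455)/4.095=0.107 → t=0.813; u2·a0=0.3337·4.095=1.367; a1+…+a4=0.000 < 1.367 ≤ a1+…+a5=4.095 → R5 fires; C=3 P=17 S=9 D=0 R=5
Draw 11: a1=0.000, a2=0.000, a3=0.000, a4=0.000, a5=4.095, a0=4.095; τ=−ln(0.1957)/4.095=0.398 → t=1.211; u2·a0=0.9456·4.095=3.872; a1+…+a4=0.000 < 3.872 ≤ a1+…+a5=4.095 → R5 fires; C=3 P=19 S=9 D=0 R=5
Draw 12: a1=0.000, a2=0.000, a3=0.000, a4=0.000, a5=4.095, a0=4.095; τ=−ln(0.9568)/4.095=0.011 → t=1.222; u2·a0=0.6477·4.095=2.652; a1+…+a4=0.000 < 2.652 ≤ a1+…+a5=4.095 → R5 fires; C=3 P=21 S=9 D=0 R=5
Draw 13: a1=0.000, a2=0.000, a3=0.000, a4=0.000, a5=4.095, a0=4.095; τ=−ln(0.4016)/4.095=0.223 → t=1.445; u2·a0=0.8013·4.095=3.281; a1+…+a4=0.000 < 3.281 ≤ a1+…+a5=4.095 → R5 fires; C=3 P=23 S=9 D=0 R=5
Draw 14: a1=0.000, a2=0.000, a3=0.000, a4=0.000, a5=4.095, a0=4.095; τ=−ln(0.3765)/4.095=0.239 → t=1.683; u2·a0=0.5956·4.095=2.439; a1+…+a4=0.000 < 2.439 ≤ a1+…+a5=4.095 → R5 fires; C=3 P=25 S=9 D=0 R=5
Draw 15: a1=0.000, a2=0.000, a3=0.000, a4=0.000, a5=4.095, a0=4.095; τ=−ln(0.6419)/4.095=0.108 → t=1.792 > T=1.78: stop.
Read off D at T=1.78: 0

D at T = 0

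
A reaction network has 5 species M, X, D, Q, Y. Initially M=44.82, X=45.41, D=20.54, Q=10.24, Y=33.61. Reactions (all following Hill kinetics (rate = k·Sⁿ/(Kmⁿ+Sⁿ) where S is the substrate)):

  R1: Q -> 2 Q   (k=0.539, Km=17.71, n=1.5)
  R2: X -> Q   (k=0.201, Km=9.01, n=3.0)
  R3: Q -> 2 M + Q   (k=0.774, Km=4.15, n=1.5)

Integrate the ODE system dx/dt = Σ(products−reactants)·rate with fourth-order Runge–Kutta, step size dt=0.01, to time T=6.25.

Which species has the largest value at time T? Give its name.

Dominant species at T: M

RK4 with dt=0.01: 625 steps to T=6.25. Trajectory (selected grid times):
t=0.00: M=44.82 X=45.41 D=20.54 Q=10.24 Y=33.61
t=0.69: M=45.67 X=45.27 D=20.54 Q=10.49 Y=33.61
t=1.39: M=46.54 X=45.13 D=20.54 Q=10.75 Y=33.61
t=2.08: M=47.41 X=45.00 D=20.54 Q=11.01 Y=33.61
t=2.78: M=48.29 X=44.86 D=20.54 Q=11.28 Y=33.61
t=3.47: M=49.17 X=44.72 D=20.54 Q=11.54 Y=33.61
t=4.17: M=50.06 X=44.58 D=20.54 Q=11.81 Y=33.61
t=4.86: M=50.95 X=44.44 D=20.54 Q=12.08 Y=33.61
t=5.56: M=51.85 X=44.30 D=20.54 Q=12.36 Y=33.61
t=6.25: M=52.75 X=44.16 D=20.54 Q=12.63 Y=33.61
At T=6.25: M=52.75 X=44.16 D=20.54 Q=12.63 Y=33.61; the largest is M.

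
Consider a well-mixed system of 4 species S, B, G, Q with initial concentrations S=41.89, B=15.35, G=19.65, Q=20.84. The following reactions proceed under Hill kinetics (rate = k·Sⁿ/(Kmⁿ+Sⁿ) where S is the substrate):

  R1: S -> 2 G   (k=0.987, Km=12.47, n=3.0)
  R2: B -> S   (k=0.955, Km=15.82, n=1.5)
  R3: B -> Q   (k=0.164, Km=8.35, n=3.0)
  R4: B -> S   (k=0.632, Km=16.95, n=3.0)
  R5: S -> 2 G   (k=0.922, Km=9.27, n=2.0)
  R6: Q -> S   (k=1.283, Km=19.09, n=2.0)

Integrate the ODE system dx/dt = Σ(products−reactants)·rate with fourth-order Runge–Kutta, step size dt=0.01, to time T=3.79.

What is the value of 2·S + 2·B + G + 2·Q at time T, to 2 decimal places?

Check how each reaction changes W = 2·S + 2·B + G + 2·Q (weight of products minus weight of reactants):
R1: S -> 2 G: (1·2) − (2·1) = 2 − 2 = 0
R2: B -> S: (2·1) − (2·1) = 2 − 2 = 0
R3: B -> Q: (2·1) − (2·1) = 2 − 2 = 0
R4: B -> S: (2·1) − (2·1) = 2 − 2 = 0
R5: S -> 2 G: (1·2) − (2·1) = 2 − 2 = 0
R6: Q -> S: (2·1) − (2·1) = 2 − 2 = 0
Every reaction leaves W unchanged, so W is conserved and no simulation is needed: W(T) = W(0) = 2·41.89 + 2·15.35 + 19.65 + 2·20.84 = 175.81

Value at T = 175.81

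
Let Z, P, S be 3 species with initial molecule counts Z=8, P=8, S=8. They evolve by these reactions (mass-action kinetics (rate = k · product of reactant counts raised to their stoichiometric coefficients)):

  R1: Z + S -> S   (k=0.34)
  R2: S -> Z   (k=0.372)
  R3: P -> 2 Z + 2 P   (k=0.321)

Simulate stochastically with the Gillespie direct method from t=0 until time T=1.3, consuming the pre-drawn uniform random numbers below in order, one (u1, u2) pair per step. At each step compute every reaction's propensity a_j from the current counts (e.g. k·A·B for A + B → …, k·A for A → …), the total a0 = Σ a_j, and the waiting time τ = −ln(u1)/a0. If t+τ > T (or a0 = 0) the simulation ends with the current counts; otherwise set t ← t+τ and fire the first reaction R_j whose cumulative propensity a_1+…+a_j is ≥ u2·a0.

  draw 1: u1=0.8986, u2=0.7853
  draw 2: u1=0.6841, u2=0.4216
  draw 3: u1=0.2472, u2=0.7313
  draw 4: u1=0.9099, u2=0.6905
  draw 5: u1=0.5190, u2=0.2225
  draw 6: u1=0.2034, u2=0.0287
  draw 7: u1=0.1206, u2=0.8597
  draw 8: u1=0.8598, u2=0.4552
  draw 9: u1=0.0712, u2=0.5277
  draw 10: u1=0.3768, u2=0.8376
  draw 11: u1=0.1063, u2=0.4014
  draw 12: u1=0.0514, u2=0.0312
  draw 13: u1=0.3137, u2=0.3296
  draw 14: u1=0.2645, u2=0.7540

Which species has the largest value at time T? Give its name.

t=0.000: Z=8 P=8 S=8
Draw 1: a1=21.760, a2=2.976, a3=2.568, a0=27.304; τ=−ln(0.8986)/27.304=0.004 → t=0.004; u2·a0=0.7853·27.304=21.442 ≤ a1=21.760 → R1 fires; Z=7 P=8 S=8
Draw 2: a1=19.040, a2=2.976, a3=2.568, a0=24.584; τ=−ln(0.6841)/24.584=0.015 → t=0.019; u2·a0=0.4216·24.584=10.365 ≤ a1=19.040 → R1 fires; Z=6 P=8 S=8
Draw 3: a1=16.320, a2=2.976, a3=2.568, a0=21.864; τ=−ln(0.2472)/21.864=0.064 → t=0.083; u2·a0=0.7313·21.864=15.989 ≤ a1=16.320 → R1 fires; Z=5 P=8 S=8
Draw 4: a1=13.600, a2=2.976, a3=2.568, a0=19.144; τ=−ln(0.9099)/19.144=0.005 → t=0.088; u2·a0=0.6905·19.144=13.219 ≤ a1=13.600 → R1 fires; Z=4 P=8 S=8
Draw 5: a1=10.880, a2=2.976, a3=2.568, a0=16.424; τ=−ln(0.5190)/16.424=0.040 → t=0.128; u2·a0=0.2225·16.424=3.654 ≤ a1=10.880 → R1 fires; Z=3 P=8 S=8
Draw 6: a1=8.160, a2=2.976, a3=2.568, a0=13.704; τ=−ln(0.2034)/13.704=0.116 → t=0.244; u2·a0=0.0287·13.704=0.393 ≤ a1=8.160 → R1 fires; Z=2 P=8 S=8
Draw 7: a1=5.440, a2=2.976, a3=2.568, a0=10.984; τ=−ln(0.1206)/10.984=0.193 → t=0.437; u2·a0=0.8597·10.984=9.443; a1+a2=8.416 < 9.443 ≤ a1+…+a3=10.984 → R3 fires; Z=4 P=9 S=8
Draw 8: a1=10.880, a2=2.976, a3=2.889, a0=16.745; τ=−ln(0.8598)/16.745=0.009 → t=0.446; u2·a0=0.4552·16.745=7.622 ≤ a1=10.880 → R1 fires; Z=3 P=9 S=8
Draw 9: a1=8.160, a2=2.976, a3=2.889, a0=14.025; τ=−ln(0.0712)/14.025=0.188 → t=0.634; u2·a0=0.5277·14.025=7.401 ≤ a1=8.160 → R1 fires; Z=2 P=9 S=8
Draw 10: a1=5.440, a2=2.976, a3=2.889, a0=11.305; τ=−ln(0.3768)/11.305=0.086 → t=0.721; u2·a0=0.8376·11.305=9.469; a1+a2=8.416 < 9.469 ≤ a1+…+a3=11.305 → R3 fires; Z=4 P=10 S=8
Draw 11: a1=10.880, a2=2.976, a3=3.210, a0=17.066; τ=−ln(0.1063)/17.066=0.131 → t=0.852; u2·a0=0.4014·17.066=6.850 ≤ a1=10.880 → R1 fires; Z=3 P=10 S=8
Draw 12: a1=8.160, a2=2.976, a3=3.210, a0=14.346; τ=−ln(0.0514)/14.346=0.207 → t=1.059; u2·a0=0.0312·14.346=0.448 ≤ a1=8.160 → R1 fires; Z=2 P=10 S=8
Draw 13: a1=5.440, a2=2.976, a3=3.210, a0=11.626; τ=−ln(0.3137)/11.626=0.100 → t=1.159; u2·a0=0.3296·11.626=3.832 ≤ a1=5.440 → R1 fires; Z=1 P=10 S=8
Draw 14: a1=2.720, a2=2.976, a3=3.210, a0=8.906; τ=−ln(0.2645)/8.906=0.149 → t=1.308 > T=1.3: stop.
At T=1.3: Z=1 P=10 S=8; the largest is P.

Dominant species at T: P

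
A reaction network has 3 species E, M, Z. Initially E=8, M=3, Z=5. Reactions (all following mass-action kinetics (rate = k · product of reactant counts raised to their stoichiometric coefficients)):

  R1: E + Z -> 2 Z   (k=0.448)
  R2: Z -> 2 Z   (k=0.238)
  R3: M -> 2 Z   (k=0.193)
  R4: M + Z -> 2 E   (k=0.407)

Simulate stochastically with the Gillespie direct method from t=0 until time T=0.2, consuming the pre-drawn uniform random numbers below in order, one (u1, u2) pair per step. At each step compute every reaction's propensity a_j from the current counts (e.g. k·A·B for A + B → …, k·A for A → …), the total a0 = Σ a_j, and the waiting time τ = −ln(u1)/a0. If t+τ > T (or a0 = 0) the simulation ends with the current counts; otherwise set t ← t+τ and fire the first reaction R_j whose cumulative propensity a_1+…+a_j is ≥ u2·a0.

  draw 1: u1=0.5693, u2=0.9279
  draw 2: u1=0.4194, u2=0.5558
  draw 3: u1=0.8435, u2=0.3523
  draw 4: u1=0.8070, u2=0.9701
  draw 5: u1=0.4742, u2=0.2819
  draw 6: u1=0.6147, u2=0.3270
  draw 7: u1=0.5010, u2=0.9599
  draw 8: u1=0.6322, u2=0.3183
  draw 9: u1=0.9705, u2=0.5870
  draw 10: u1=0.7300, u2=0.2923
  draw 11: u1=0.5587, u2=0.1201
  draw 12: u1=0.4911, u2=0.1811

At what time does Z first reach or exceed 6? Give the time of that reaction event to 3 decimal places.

Threshold first reached at t = 0.067

t=0.000: E=8 M=3 Z=5
Draw 1: a1=17.920, a2=1.190, a3=0.579, a4=6.105, a0=25.794; τ=−ln(0.5693)/25.794=0.022 → t=0.022; u2·a0=0.9279·25.794=23.934; a1+…+a3=19.689 < 23.934 ≤ a1+…+a4=25.794 → R4 fires; E=10 M=2 Z=4
Draw 2: a1=17.920, a2=0.952, a3=0.386, a4=3.256, a0=22.514; τ=−ln(0.4194)/22.514=0.039 → t=0.060; u2·a0=0.5558·22.514=12.513 ≤ a1=17.920 → R1 fires; E=9 M=2 Z=5
Draw 3: a1=20.160, a2=1.190, a3=0.386, a4=4.070, a0=25.806; τ=−ln(0.8435)/25.806=0.007 → t=0.067; u2·a0=0.3523·25.806=9.091 ≤ a1=20.160 → R1 fires; E=8 M=2 Z=6
Draw 4: a1=21.504, a2=1.428, a3=0.386, a4=4.884, a0=28.202; τ=−ln(0.8070)/28.202=0.008 → t=0.075; u2·a0=0.9701·28.202=27.359; a1+…+a3=23.318 < 27.359 ≤ a1+…+a4=28.202 → R4 fires; E=10 M=1 Z=5
Draw 5: a1=22.400, a2=1.190, a3=0.193, a4=2.035, a0=25.818; τ=−ln(0.4742)/25.818=0.029 → t=0.104; u2·a0=0.2819·25.818=7.278 ≤ a1=22.400 → R1 fires; E=9 M=1 Z=6
Draw 6: a1=24.192, a2=1.428, a3=0.193, a4=2.442, a0=28.255; τ=−ln(0.6147)/28.255=0.017 → t=0.121; u2·a0=0.3270·28.255=9.239 ≤ a1=24.192 → R1 fires; E=8 M=1 Z=7
Draw 7: a1=25.088, a2=1.666, a3=0.193, a4=2.849, a0=29.796; τ=−ln(0.5010)/29.796=0.023 → t=0.144; u2·a0=0.9599·29.796=28.601; a1+…+a3=26.947 < 28.601 ≤ a1+…+a4=29.796 → R4 fires; E=10 M=0 Z=6
Draw 8: a1=26.880, a2=1.428, a3=0.000, a4=0.000, a0=28.308; τ=−ln(0.6322)/28.308=0.016 → t=0.160; u2·a0=0.3183·28.308=9.010 ≤ a1=26.880 → R1 fires; E=9 M=0 Z=7
Draw 9: a1=28.224, a2=1.666, a3=0.000, a4=0.000, a0=29.890; τ=−ln(0.9705)/29.890=0.001 → t=0.161; u2·a0=0.5870·29.890=17.545 ≤ a1=28.224 → R1 fires; E=8 M=0 Z=8
Draw 10: a1=28.672, a2=1.904, a3=0.000, a4=0.000, a0=30.576; τ=−ln(0.7300)/30.576=0.010 → t=0.171; u2·a0=0.2923·30.576=8.937 ≤ a1=28.672 → R1 fires; E=7 M=0 Z=9
Draw 11: a1=28.224, a2=2.142, a3=0.000, a4=0.000, a0=30.366; τ=−ln(0.5587)/30.366=0.019 → t=0.191; u2·a0=0.1201·30.366=3.647 ≤ a1=28.224 → R1 fires; E=6 M=0 Z=10
Draw 12: a1=26.880, a2=2.380, a3=0.000, a4=0.000, a0=29.260; τ=−ln(0.4911)/29.260=0.024 → t=0.215 > T=0.2: stop.
Z first becomes ≥ 6 when it reaches 6 at the event at t=0.067.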